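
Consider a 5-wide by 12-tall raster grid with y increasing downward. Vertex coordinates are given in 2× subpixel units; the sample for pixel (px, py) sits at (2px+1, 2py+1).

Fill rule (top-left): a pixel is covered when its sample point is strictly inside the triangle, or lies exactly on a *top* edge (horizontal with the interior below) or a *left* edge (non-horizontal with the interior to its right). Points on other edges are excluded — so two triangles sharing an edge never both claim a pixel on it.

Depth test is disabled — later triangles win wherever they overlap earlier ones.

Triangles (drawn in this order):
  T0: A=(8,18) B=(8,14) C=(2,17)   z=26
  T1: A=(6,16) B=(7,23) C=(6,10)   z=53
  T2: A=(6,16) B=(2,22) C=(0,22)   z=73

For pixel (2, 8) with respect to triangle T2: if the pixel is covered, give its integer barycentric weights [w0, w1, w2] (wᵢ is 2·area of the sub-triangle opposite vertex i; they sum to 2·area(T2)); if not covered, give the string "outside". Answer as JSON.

T0:
  2·area = 24  (B↔C swapped to make it positive)
  edge (8, 18)→(2, 17): d=(-6,-1) top-left  bias=+0
  edge (2, 17)→(8, 14): d=(6,-3) top-left  bias=+0
  edge (8, 14)→(8, 18): d=(0,4) right/bottom  bias=-1
    (3,7)@(7, 15): e=[17,3,4] → #
    (4,7)@(9, 15): e=[19,9,-4] → ·
    (1,8)@(3, 17): e=[1,3,20] → #
    (2,8)@(5, 17): e=[3,9,12] → #
    (4,8)@(9, 17): e=[7,21,-4] → ·
    (1,9)@(3, 19): e=[-11,15,20] → ·
    (2,9)@(5, 19): e=[-9,21,12] → ·
    (3,9)@(7, 19): e=[-7,27,4] → ·
  covered (4 px):
    · · · · ·
    · · · · ·
    · · · · ·
    · · · · ·
    · · · · ·
    · · · · ·
    · · · · ·
    · · · # ·
    · # # # ·
    · · · · ·
    · · · · ·
    · · · · ·
T1:
  2·area = 6  (B↔C swapped to make it positive)
  edge (6, 16)→(6, 10): d=(0,-6) top-left  bias=+0
  edge (6, 10)→(7, 23): d=(1,13) right/bottom  bias=-1
  edge (7, 23)→(6, 16): d=(-1,-7) top-left  bias=+0
    (2,4)@(5, 9): e=[-6,12,0] → ·  [on edge]
    (3,11)@(7, 23): e=[6,0,0] → ·  [on edge]
  covered (0 px):
    · · · · ·
    · · · · ·
    · · · · ·
    · · · · ·
    · · · · ·
    · · · · ·
    · · · · ·
    · · · · ·
    · · · · ·
    · · · · ·
    · · · · ·
    · · · · ·
T2:
  2·area = 12
  edge (6, 16)→(2, 22): d=(-4,6) right/bottom  bias=-1
  edge (2, 22)→(0, 22): d=(-2,0) right/bottom  bias=-1
  edge (0, 22)→(6, 16): d=(6,-6) top-left  bias=+0
    (4,6)@(9, 13): e=[-6,18,0] → ·  [on edge]
    (3,7)@(7, 15): e=[-2,14,0] → ·  [on edge]
    (2,8)@(5, 17): e=[2,10,0] → #  [on edge]
    (3,8)@(7, 17): e=[-10,10,12] → ·
    (1,9)@(3, 19): e=[6,6,0] → #  [on edge]
    (2,9)@(5, 19): e=[-6,6,12] → ·
    (0,10)@(1, 21): e=[10,2,0] → #  [on edge]
    (1,10)@(3, 21): e=[-2,2,12] → ·
    (0,11)@(1, 23): e=[2,-2,12] → ·
  covered (3 px):
    · · · · ·
    · · · · ·
    · · · · ·
    · · · · ·
    · · · · ·
    · · · · ·
    · · · · ·
    · · · · ·
    · · # · ·
    · # · · ·
    # · · · ·
    · · · · ·

Final: [10,0,2]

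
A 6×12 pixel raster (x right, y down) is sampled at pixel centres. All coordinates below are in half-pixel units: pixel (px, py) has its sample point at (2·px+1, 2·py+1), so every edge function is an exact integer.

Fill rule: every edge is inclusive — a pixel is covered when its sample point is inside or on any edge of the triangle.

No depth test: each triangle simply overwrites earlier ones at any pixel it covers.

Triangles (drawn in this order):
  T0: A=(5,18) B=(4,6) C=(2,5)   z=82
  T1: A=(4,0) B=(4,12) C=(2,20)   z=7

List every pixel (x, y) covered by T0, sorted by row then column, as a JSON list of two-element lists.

T0:
  2·area = 23  (B↔C swapped to make it positive)
  edge (5, 18)→(2, 5): d=(-3,-13) inclusive
  edge (2, 5)→(4, 6): d=(2,1) inclusive
  edge (4, 6)→(5, 18): d=(1,12) inclusive
    (1,3)@(3, 7): e=[7,3,13] → █
    (2,3)@(5, 7): e=[33,1,-11] → ·
    (1,4)@(3, 9): e=[1,7,15] → █
    (2,4)@(5, 9): e=[27,5,-9] → ·
    (1,5)@(3, 11): e=[-5,11,17] → ·
  covered (2 px):
    · · · · · ·
    · · · · · ·
    · · · · · ·
    · █ · · · ·
    · █ · · · ·
    · · · · · ·
    · · · · · ·
    · · · · · ·
    · · · · · ·
    · · · · · ·
    · · · · · ·
    · · · · · ·
T1:
  2·area = 24
  edge (4, 0)→(4, 12): d=(0,12) inclusive
  edge (4, 12)→(2, 20): d=(-2,8) inclusive
  edge (2, 20)→(4, 0): d=(2,-20) inclusive
    (1,5)@(3, 11): e=[12,10,2] → █
    (2,5)@(5, 11): e=[-12,-6,42] → ·
    (1,6)@(3, 13): e=[12,6,6] → █
    (2,6)@(5, 13): e=[-12,-10,46] → ·
    (1,7)@(3, 15): e=[12,2,10] → █
    (2,7)@(5, 15): e=[-12,-14,50] → ·
    (1,8)@(3, 17): e=[12,-2,14] → ·
  covered (3 px):
    · · · · · ·
    · · · · · ·
    · · · · · ·
    · · · · · ·
    · · · · · ·
    · █ · · · ·
    · █ · · · ·
    · █ · · · ·
    · · · · · ·
    · · · · · ·
    · · · · · ·
    · · · · · ·

Final: [[1,3],[1,4]]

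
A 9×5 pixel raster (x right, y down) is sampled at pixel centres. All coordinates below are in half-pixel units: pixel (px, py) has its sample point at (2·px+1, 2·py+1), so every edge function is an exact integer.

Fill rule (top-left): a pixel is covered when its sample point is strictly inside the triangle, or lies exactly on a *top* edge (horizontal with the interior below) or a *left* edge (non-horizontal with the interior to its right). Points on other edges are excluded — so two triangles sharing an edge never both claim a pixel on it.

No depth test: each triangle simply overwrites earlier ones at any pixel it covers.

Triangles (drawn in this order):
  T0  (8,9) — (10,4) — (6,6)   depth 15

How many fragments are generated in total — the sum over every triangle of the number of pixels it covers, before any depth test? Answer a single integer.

T0:
  2·area = 16  (B↔C swapped to make it positive)
  edge (8, 9)→(6, 6): d=(-2,-3) top-left  bias=+0
  edge (6, 6)→(10, 4): d=(4,-2) top-left  bias=+0
  edge (10, 4)→(8, 9): d=(-2,5) right/bottom  bias=-1
    (4,2)@(9, 5): e=[11,2,3] → █
    (5,2)@(11, 5): e=[17,6,-7] → ·
    (3,3)@(7, 7): e=[1,6,9] → █
    (4,3)@(9, 7): e=[7,10,-1] → ·
    (3,4)@(7, 9): e=[-3,14,5] → ·
  covered (2 px):
    · · · · · · · · ·
    · · · · · · · · ·
    · · · · █ · · · ·
    · · · █ · · · · ·
    · · · · · · · · ·

Final: 2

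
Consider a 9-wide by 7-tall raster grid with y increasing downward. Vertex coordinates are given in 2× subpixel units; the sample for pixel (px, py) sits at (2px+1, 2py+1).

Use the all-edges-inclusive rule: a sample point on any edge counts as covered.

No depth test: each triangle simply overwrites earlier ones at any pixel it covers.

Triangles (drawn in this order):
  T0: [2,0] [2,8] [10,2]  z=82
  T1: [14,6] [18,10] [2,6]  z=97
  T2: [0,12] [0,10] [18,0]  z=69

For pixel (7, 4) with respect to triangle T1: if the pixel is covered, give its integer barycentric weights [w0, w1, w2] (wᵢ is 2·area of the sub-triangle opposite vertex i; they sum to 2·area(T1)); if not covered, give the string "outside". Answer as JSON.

T0:
  2·area = 64  (B↔C swapped to make it positive)
  edge (2, 0)→(10, 2): d=(8,2) inclusive
  edge (10, 2)→(2, 8): d=(-8,6) inclusive
  edge (2, 8)→(2, 0): d=(0,-8) inclusive
    (1,0)@(3, 1): e=[6,50,8] → X
    (2,0)@(5, 1): e=[2,38,24] → X
    (3,0)@(7, 1): e=[-2,26,40] → .
    (1,1)@(3, 3): e=[22,34,8] → X
    (3,1)@(7, 3): e=[14,10,40] → X
    (4,1)@(9, 3): e=[10,-2,56] → .
    (1,2)@(3, 5): e=[38,18,8] → X
    (3,2)@(7, 5): e=[30,-6,40] → .
    (1,3)@(3, 7): e=[54,2,8] → X
    (2,3)@(5, 7): e=[50,-10,24] → .
    (1,4)@(3, 9): e=[70,-14,8] → .
  covered (8 px):
    . X X . . . . . .
    . X X X . . . . .
    . X X . . . . . .
    . X . . . . . . .
    . . . . . . . . .
    . . . . . . . . .
    . . . . . . . . .
T1:
  2·area = 48
  edge (14, 6)→(18, 10): d=(4,4) inclusive
  edge (18, 10)→(2, 6): d=(-16,-4) inclusive
  edge (2, 6)→(14, 6): d=(12,0) inclusive
    (4,0)@(9, 1): e=[0,108,-60] → .  [on edge]
    (5,1)@(11, 3): e=[0,84,-36] → .  [on edge]
    (6,2)@(13, 5): e=[0,60,-12] → .  [on edge]
    (3,3)@(7, 7): e=[32,4,12] → X
    (4,3)@(9, 7): e=[24,12,12] → X
    (5,3)@(11, 7): e=[16,20,12] → X
    (6,3)@(13, 7): e=[8,28,12] → X
    (7,3)@(15, 7): e=[0,36,12] → X  [on edge]
    (8,3)@(17, 7): e=[-8,44,12] → .
    (3,4)@(7, 9): e=[40,-28,36] → .
    (4,4)@(9, 9): e=[32,-20,36] → .
    (5,4)@(11, 9): e=[24,-12,36] → .
    (8,4)@(17, 9): e=[0,12,36] → X  [on edge]
  covered (7 px):
    . . . . . . . . .
    . . . . . . . . .
    . . . . . . . . .
    . . . X X X X X .
    . . . . . . . X X
    . . . . . . . . .
    . . . . . . . . .
T2:
  2·area = 36
  edge (0, 12)→(0, 10): d=(0,-2) inclusive
  edge (0, 10)→(18, 0): d=(18,-10) inclusive
  edge (18, 0)→(0, 12): d=(-18,12) inclusive
    (6,1)@(13, 3): e=[26,4,6] → X
    (7,1)@(15, 3): e=[30,24,-18] → .
    (4,2)@(9, 5): e=[18,0,18] → X  [on edge]
    (5,2)@(11, 5): e=[22,20,-6] → .
    (6,2)@(13, 5): e=[26,40,-30] → .
    (3,3)@(7, 7): e=[14,16,6] → X
    (4,3)@(9, 7): e=[18,36,-18] → .
    (1,4)@(3, 9): e=[6,12,18] → X
    (2,4)@(5, 9): e=[10,32,-6] → .
    (3,4)@(7, 9): e=[14,52,-30] → .
    (0,5)@(1, 11): e=[2,28,6] → X
    (1,5)@(3, 11): e=[6,48,-18] → .
  covered (5 px):
    . . . . . . . . .
    . . . . . . X . .
    . . . . X . . . .
    . . . X . . . . .
    . X . . . . . . .
    X . . . . . . . .
    . . . . . . . . .

Final: [4,36,8]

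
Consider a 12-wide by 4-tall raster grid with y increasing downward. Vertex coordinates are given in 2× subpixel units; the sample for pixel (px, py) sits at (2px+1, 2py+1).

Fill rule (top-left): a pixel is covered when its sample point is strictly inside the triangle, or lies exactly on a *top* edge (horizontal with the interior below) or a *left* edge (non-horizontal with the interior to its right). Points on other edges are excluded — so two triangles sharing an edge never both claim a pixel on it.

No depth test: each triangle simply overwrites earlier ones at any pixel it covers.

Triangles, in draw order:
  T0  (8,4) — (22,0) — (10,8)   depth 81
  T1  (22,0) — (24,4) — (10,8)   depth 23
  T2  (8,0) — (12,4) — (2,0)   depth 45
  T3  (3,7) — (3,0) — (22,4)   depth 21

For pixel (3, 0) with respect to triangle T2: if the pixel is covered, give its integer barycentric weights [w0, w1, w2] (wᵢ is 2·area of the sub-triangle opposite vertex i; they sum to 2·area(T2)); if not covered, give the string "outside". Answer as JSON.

T0:
  2·area = 64
  edge (8, 4)→(22, 0): d=(14,-4) top-left  bias=+0
  edge (22, 0)→(10, 8): d=(-12,8) right/bottom  bias=-1
  edge (10, 8)→(8, 4): d=(-2,-4) top-left  bias=+0
    (9,0)@(19, 1): e=[2,12,50] → X
    (10,0)@(21, 1): e=[10,-4,58] → .
    (6,1)@(13, 3): e=[6,36,22] → X
    (7,1)@(15, 3): e=[14,20,30] → X
    (8,1)@(17, 3): e=[22,4,38] → X
    (9,1)@(19, 3): e=[30,-12,46] → .
    (4,2)@(9, 5): e=[18,44,2] → X
    (5,2)@(11, 5): e=[26,28,10] → X
    (7,2)@(15, 5): e=[42,-4,26] → .
    (8,2)@(17, 5): e=[50,-20,34] → .
    (4,3)@(9, 7): e=[46,20,-2] → .
    (5,3)@(11, 7): e=[54,4,6] → X
  covered (8 px):
    . . . . . . . . . X . .
    . . . . . . X X X . . .
    . . . . X X X . . . . .
    . . . . . X . . . . . .
T1:
  2·area = 64
  edge (22, 0)→(24, 4): d=(2,4) right/bottom  bias=-1
  edge (24, 4)→(10, 8): d=(-14,4) right/bottom  bias=-1
  edge (10, 8)→(22, 0): d=(12,-8) top-left  bias=+0
    (10,0)@(21, 1): e=[6,54,4] → X
    (11,0)@(23, 1): e=[-2,46,20] → .
    (9,1)@(19, 3): e=[18,34,12] → X
    (11,1)@(23, 3): e=[2,18,44] → X
    (7,2)@(15, 5): e=[38,22,4] → X
    (8,2)@(17, 5): e=[30,14,20] → X
    (10,2)@(21, 5): e=[14,-2,52] → .
    (11,2)@(23, 5): e=[6,-10,68] → .
    (6,3)@(13, 7): e=[50,2,12] → X
    (7,3)@(15, 7): e=[42,-6,28] → .
    (8,3)@(17, 7): e=[34,-14,44] → .
    (9,3)@(19, 7): e=[26,-22,60] → .
  covered (8 px):
    . . . . . . . . . . X .
    . . . . . . . . . X X X
    . . . . . . . X X X . .
    . . . . . . X . . . . .
T2:
  2·area = 24
  edge (8, 0)→(12, 4): d=(4,4) right/bottom  bias=-1
  edge (12, 4)→(2, 0): d=(-10,-4) top-left  bias=+0
  edge (2, 0)→(8, 0): d=(6,0) top-left  bias=+0
    (2,0)@(5, 1): e=[16,2,6] → X
    (3,0)@(7, 1): e=[8,10,6] → X
    (4,0)@(9, 1): e=[0,18,6] → .  [on edge]
    (2,1)@(5, 3): e=[24,-18,18] → .
    (3,1)@(7, 3): e=[16,-10,18] → .
    (5,1)@(11, 3): e=[0,6,18] → .  [on edge]
    (6,2)@(13, 5): e=[0,-6,30] → .  [on edge]
    (7,3)@(15, 7): e=[0,-18,42] → .  [on edge]
  covered (2 px):
    . . X X . . . . . . . .
    . . . . . . . . . . . .
    . . . . . . . . . . . .
    . . . . . . . . . . . .
T3:
  2·area = 133
  edge (3, 7)→(3, 0): d=(0,-7) top-left  bias=+0
  edge (3, 0)→(22, 4): d=(19,4) right/bottom  bias=-1
  edge (22, 4)→(3, 7): d=(-19,3) right/bottom  bias=-1
    (1,0)@(3, 1): e=[0,19,114] → X  [on edge]
    (2,0)@(5, 1): e=[14,11,108] → X
    (3,0)@(7, 1): e=[28,3,102] → X
    (4,0)@(9, 1): e=[42,-5,96] → .
    (1,1)@(3, 3): e=[0,57,76] → X  [on edge]
    (4,1)@(9, 3): e=[42,33,58] → X
    (5,1)@(11, 3): e=[56,25,52] → X
    (6,1)@(13, 3): e=[70,17,46] → X
    (7,1)@(15, 3): e=[84,9,40] → X
    (8,1)@(17, 3): e=[98,1,34] → X
    (9,1)@(19, 3): e=[112,-7,28] → .
    (1,2)@(3, 5): e=[0,95,38] → X  [on edge]
    (1,3)@(3, 7): e=[0,133,0] → .  [on edge]
  covered (18 px):
    . X X X . . . . . . . .
    . X X X X X X X X . . .
    . X X X X X X X . . . .
    . . . . . . . . . . . .

Final: [10,6,8]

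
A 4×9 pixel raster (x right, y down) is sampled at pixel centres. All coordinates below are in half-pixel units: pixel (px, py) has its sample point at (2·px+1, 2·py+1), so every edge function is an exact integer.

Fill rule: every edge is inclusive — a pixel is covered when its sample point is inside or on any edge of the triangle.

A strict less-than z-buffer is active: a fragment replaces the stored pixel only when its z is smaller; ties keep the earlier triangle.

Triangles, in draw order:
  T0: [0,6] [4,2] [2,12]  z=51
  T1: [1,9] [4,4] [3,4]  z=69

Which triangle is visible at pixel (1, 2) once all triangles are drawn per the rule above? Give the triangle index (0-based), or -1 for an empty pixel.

T0:
  2·area = 32
  edge (0, 6)→(4, 2): d=(4,-4) inclusive
  edge (4, 2)→(2, 12): d=(-2,10) inclusive
  edge (2, 12)→(0, 6): d=(-2,-6) inclusive
    (2,0)@(5, 1): e=[0,-8,40] → ·  [on edge]
    (1,1)@(3, 3): e=[0,8,24] → #  [on edge]
    (2,1)@(5, 3): e=[8,-12,36] → ·
    (0,2)@(1, 5): e=[0,24,8] → #  [on edge]
    (2,2)@(5, 5): e=[16,-16,32] → ·
    (0,3)@(1, 7): e=[8,20,4] → #
    (1,3)@(3, 7): e=[16,0,16] → #  [on edge]
    (2,3)@(5, 7): e=[24,-20,28] → ·
    (0,4)@(1, 9): e=[16,16,0] → #  [on edge]
    (1,4)@(3, 9): e=[24,-4,12] → ·
    (0,5)@(1, 11): e=[24,12,-4] → ·
    (1,7)@(3, 15): e=[48,-16,0] → ·  [on edge]
    (0,8)@(1, 17): e=[48,0,-16] → ·  [on edge]
  covered (6 px):
    · · · ·
    · # · ·
    # # · ·
    # # · ·
    # · · ·
    · · · ·
    · · · ·
    · · · ·
    · · · ·
T1:
  2·area = 5  (B↔C swapped to make it positive)
  edge (1, 9)→(3, 4): d=(2,-5) inclusive
  edge (3, 4)→(4, 4): d=(1,0) inclusive
  edge (4, 4)→(1, 9): d=(-3,5) inclusive
    (1,2)@(3, 5): e=[2,1,2] → #
    (2,2)@(5, 5): e=[12,1,-8] → ·
    (1,3)@(3, 7): e=[6,3,-4] → ·
    (0,4)@(1, 9): e=[0,5,0] → #  [on edge]
    (1,4)@(3, 9): e=[10,5,-10] → ·
    (0,5)@(1, 11): e=[4,7,-6] → ·
  covered (2 px):
    · · · ·
    · · · ·
    · # · ·
    · · · ·
    # · · ·
    · · · ·
    · · · ·
    · · · ·
    · · · ·

Z-buffer (winner per pixel, '.' = empty):
  . . . .
  . 0 . .
  0 0 . .
  0 0 . .
  0 . . .
  . . . .
  . . . .
  . . . .
  . . . .

Answer: 0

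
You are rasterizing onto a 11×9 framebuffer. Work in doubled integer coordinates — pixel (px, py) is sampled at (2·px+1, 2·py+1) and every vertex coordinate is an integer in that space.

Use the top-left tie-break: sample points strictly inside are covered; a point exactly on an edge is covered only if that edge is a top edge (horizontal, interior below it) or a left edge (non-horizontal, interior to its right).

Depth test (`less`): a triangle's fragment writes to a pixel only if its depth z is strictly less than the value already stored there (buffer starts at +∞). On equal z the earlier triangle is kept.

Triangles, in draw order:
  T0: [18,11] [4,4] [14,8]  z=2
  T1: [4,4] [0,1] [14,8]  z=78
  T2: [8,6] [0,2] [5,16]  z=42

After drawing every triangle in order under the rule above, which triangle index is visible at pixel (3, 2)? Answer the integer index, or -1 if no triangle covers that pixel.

T0:
  2·area = 14
  edge (18, 11)→(4, 4): d=(-14,-7) top-left  bias=+0
  edge (4, 4)→(14, 8): d=(10,4) right/bottom  bias=-1
  edge (14, 8)→(18, 11): d=(4,3) right/bottom  bias=-1
    (5,3)@(11, 7): e=[7,2,5] → #
    (6,3)@(13, 7): e=[21,-6,-1] → ·
    (5,4)@(11, 9): e=[-21,22,13] → ·
    (7,4)@(15, 9): e=[7,6,1] → #
    (8,4)@(17, 9): e=[21,-2,-5] → ·
    (7,5)@(15, 11): e=[-21,26,9] → ·
  covered (2 px):
    · · · · · · · · · · ·
    · · · · · · · · · · ·
    · · · · · · · · · · ·
    · · · · · # · · · · ·
    · · · · · · · # · · ·
    · · · · · · · · · · ·
    · · · · · · · · · · ·
    · · · · · · · · · · ·
    · · · · · · · · · · ·
T1:
  2·area = 14
  edge (4, 4)→(0, 1): d=(-4,-3) top-left  bias=+0
  edge (0, 1)→(14, 8): d=(14,7) right/bottom  bias=-1
  edge (14, 8)→(4, 4): d=(-10,-4) top-left  bias=+0
    (1,1)@(3, 3): e=[1,7,6] → #
    (2,1)@(5, 3): e=[7,-7,14] → ·
    (1,2)@(3, 5): e=[-7,35,-14] → ·
    (3,2)@(7, 5): e=[5,7,2] → #
    (4,2)@(9, 5): e=[11,-7,10] → ·
    (3,3)@(7, 7): e=[-3,35,-18] → ·
  covered (2 px):
    · · · · · · · · · · ·
    · # · · · · · · · · ·
    · · · # · · · · · · ·
    · · · · · · · · · · ·
    · · · · · · · · · · ·
    · · · · · · · · · · ·
    · · · · · · · · · · ·
    · · · · · · · · · · ·
    · · · · · · · · · · ·
T2:
  2·area = 92  (B↔C swapped to make it positive)
  edge (8, 6)→(5, 16): d=(-3,10) right/bottom  bias=-1
  edge (5, 16)→(0, 2): d=(-5,-14) top-left  bias=+0
  edge (0, 2)→(8, 6): d=(8,4) right/bottom  bias=-1
    (0,1)@(1, 3): e=[79,9,4] → #
    (1,1)@(3, 3): e=[59,37,-4] → ·
    (0,2)@(1, 5): e=[73,-1,20] → ·
    (1,2)@(3, 5): e=[53,27,12] → #
    (2,2)@(5, 5): e=[33,55,4] → #
    (3,2)@(7, 5): e=[13,83,-4] → ·
    (1,3)@(3, 7): e=[47,17,28] → #
    (3,3)@(7, 7): e=[7,73,12] → #
    (4,3)@(9, 7): e=[-13,101,4] → ·
    (1,4)@(3, 9): e=[41,7,44] → #
    (4,4)@(9, 9): e=[-19,91,20] → ·
    (1,5)@(3, 11): e=[35,-3,60] → ·
  covered (12 px):
    · · · · · · · · · · ·
    # · · · · · · · · · ·
    · # # · · · · · · · ·
    · # # # · · · · · · ·
    · # # # · · · · · · ·
    · · # · · · · · · · ·
    · · # · · · · · · · ·
    · · # · · · · · · · ·
    · · · · · · · · · · ·

Z-buffer (winner per pixel, '.' = empty):
  . . . . . . . . . . .
  2 1 . . . . . . . . .
  . 2 2 1 . . . . . . .
  . 2 2 2 . 0 . . . . .
  . 2 2 2 . . . 0 . . .
  . . 2 . . . . . . . .
  . . 2 . . . . . . . .
  . . 2 . . . . . . . .
  . . . . . . . . . . .

Answer: 1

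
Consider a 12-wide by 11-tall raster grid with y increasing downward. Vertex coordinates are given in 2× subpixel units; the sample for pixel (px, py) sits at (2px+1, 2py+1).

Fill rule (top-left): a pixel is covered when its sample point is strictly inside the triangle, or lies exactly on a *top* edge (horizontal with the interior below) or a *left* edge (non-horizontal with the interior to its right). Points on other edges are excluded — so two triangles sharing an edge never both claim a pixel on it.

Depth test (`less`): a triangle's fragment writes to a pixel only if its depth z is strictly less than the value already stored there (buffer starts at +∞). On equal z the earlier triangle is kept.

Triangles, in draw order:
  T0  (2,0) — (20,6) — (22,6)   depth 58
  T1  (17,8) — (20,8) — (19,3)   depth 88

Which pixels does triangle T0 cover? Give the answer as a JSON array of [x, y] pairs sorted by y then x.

T0:
  2·area = 12  (B↔C swapped to make it positive)
  edge (2, 0)→(22, 6): d=(20,6) right/bottom  bias=-1
  edge (22, 6)→(20, 6): d=(-2,0) right/bottom  bias=-1
  edge (20, 6)→(2, 0): d=(-18,-6) top-left  bias=+0
    (2,0)@(5, 1): e=[2,10,0] → #  [on edge]
    (3,0)@(7, 1): e=[-10,10,12] → ·
    (2,1)@(5, 3): e=[42,6,-36] → ·
    (5,1)@(11, 3): e=[6,6,0] → #  [on edge]
    (6,1)@(13, 3): e=[-6,6,12] → ·
    (5,2)@(11, 5): e=[46,2,-36] → ·
    (8,2)@(17, 5): e=[10,2,0] → #  [on edge]
    (9,2)@(19, 5): e=[-2,2,12] → ·
    (8,3)@(17, 7): e=[50,-2,-36] → ·
    (11,3)@(23, 7): e=[14,-2,0] → ·  [on edge]
  covered (3 px):
    · · # · · · · · · · · ·
    · · · · · # · · · · · ·
    · · · · · · · · # · · ·
    · · · · · · · · · · · ·
    · · · · · · · · · · · ·
    · · · · · · · · · · · ·
    · · · · · · · · · · · ·
    · · · · · · · · · · · ·
    · · · · · · · · · · · ·
    · · · · · · · · · · · ·
    · · · · · · · · · · · ·
T1:
  2·area = 15  (B↔C swapped to make it positive)
  edge (17, 8)→(19, 3): d=(2,-5) top-left  bias=+0
  edge (19, 3)→(20, 8): d=(1,5) right/bottom  bias=-1
  edge (20, 8)→(17, 8): d=(-3,0) right/bottom  bias=-1
    (9,1)@(19, 3): e=[0,0,15] → ·  [on edge]
    (9,2)@(19, 5): e=[4,2,9] → #
    (10,2)@(21, 5): e=[14,-8,9] → ·
    (9,3)@(19, 7): e=[8,4,3] → #
    (10,3)@(21, 7): e=[18,-6,3] → ·
    (9,4)@(19, 9): e=[12,6,-3] → ·
    (7,6)@(15, 13): e=[0,30,-15] → ·  [on edge]
    (10,6)@(21, 13): e=[30,0,-15] → ·  [on edge]
  covered (2 px):
    · · · · · · · · · · · ·
    · · · · · · · · · · · ·
    · · · · · · · · · # · ·
    · · · · · · · · · # · ·
    · · · · · · · · · · · ·
    · · · · · · · · · · · ·
    · · · · · · · · · · · ·
    · · · · · · · · · · · ·
    · · · · · · · · · · · ·
    · · · · · · · · · · · ·
    · · · · · · · · · · · ·

Final: [[2,0],[5,1],[8,2]]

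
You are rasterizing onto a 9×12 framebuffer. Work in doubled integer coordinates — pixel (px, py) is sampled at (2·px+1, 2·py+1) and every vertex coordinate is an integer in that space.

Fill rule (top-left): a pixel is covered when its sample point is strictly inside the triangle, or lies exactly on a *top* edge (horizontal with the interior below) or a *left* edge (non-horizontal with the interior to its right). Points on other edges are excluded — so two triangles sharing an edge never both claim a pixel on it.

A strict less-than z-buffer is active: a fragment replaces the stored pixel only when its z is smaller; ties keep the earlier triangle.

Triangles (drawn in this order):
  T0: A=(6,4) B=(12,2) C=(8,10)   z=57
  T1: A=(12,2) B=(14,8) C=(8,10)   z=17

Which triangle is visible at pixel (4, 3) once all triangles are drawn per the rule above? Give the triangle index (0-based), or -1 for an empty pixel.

T0:
  2·area = 40
  edge (6, 4)→(12, 2): d=(6,-2) top-left  bias=+0
  edge (12, 2)→(8, 10): d=(-4,8) right/bottom  bias=-1
  edge (8, 10)→(6, 4): d=(-2,-6) top-left  bias=+0
    (2,0)@(5, 1): e=[-20,60,0] → .  [on edge]
    (7,0)@(15, 1): e=[0,-20,60] → .  [on edge]
    (4,1)@(9, 3): e=[0,20,20] → X  [on edge]
    (5,1)@(11, 3): e=[4,4,32] → X
    (6,1)@(13, 3): e=[8,-12,44] → .
    (1,2)@(3, 5): e=[0,60,-20] → .  [on edge]
    (3,2)@(7, 5): e=[8,28,4] → X
    (5,2)@(11, 5): e=[16,-4,28] → .
    (3,3)@(7, 7): e=[20,20,0] → X  [on edge]
    (5,3)@(11, 7): e=[28,-12,24] → .
    (3,4)@(7, 9): e=[32,12,-4] → .
    (4,4)@(9, 9): e=[36,-4,8] → .
    (4,6)@(9, 13): e=[60,-20,0] → .  [on edge]
    (5,9)@(11, 19): e=[100,-60,0] → .  [on edge]
  covered (6 px):
    . . . . . . . . .
    . . . . X X . . .
    . . . X X . . . .
    . . . X X . . . .
    . . . . . . . . .
    . . . . . . . . .
    . . . . . . . . .
    . . . . . . . . .
    . . . . . . . . .
    . . . . . . . . .
    . . . . . . . . .
    . . . . . . . . .
T1:
  2·area = 40
  edge (12, 2)→(14, 8): d=(2,6) right/bottom  bias=-1
  edge (14, 8)→(8, 10): d=(-6,2) right/bottom  bias=-1
  edge (8, 10)→(12, 2): d=(4,-8) top-left  bias=+0
    (5,2)@(11, 5): e=[12,24,4] → X
    (6,2)@(13, 5): e=[0,20,20] → .  [on edge]
    (5,3)@(11, 7): e=[16,12,12] → X
    (6,3)@(13, 7): e=[4,8,28] → X
    (7,3)@(15, 7): e=[-8,4,44] → .
    (8,3)@(17, 7): e=[-20,0,60] → .  [on edge]
    (4,4)@(9, 9): e=[32,4,4] → X
    (5,4)@(11, 9): e=[20,0,20] → .  [on edge]
    (6,4)@(13, 9): e=[8,-4,36] → .
    (2,5)@(5, 11): e=[60,0,-20] → .  [on edge]
    (4,5)@(9, 11): e=[36,-8,12] → .
    (7,5)@(15, 11): e=[0,-20,60] → .  [on edge]
    (8,8)@(17, 17): e=[0,-60,100] → .  [on edge]
  covered (4 px):
    . . . . . . . . .
    . . . . . . . . .
    . . . . . X . . .
    . . . . . X X . .
    . . . . X . . . .
    . . . . . . . . .
    . . . . . . . . .
    . . . . . . . . .
    . . . . . . . . .
    . . . . . . . . .
    . . . . . . . . .
    . . . . . . . . .

Z-buffer (winner per pixel, '.' = empty):
  . . . . . . . . .
  . . . . 0 0 . . .
  . . . 0 0 1 . . .
  . . . 0 0 1 1 . .
  . . . . 1 . . . .
  . . . . . . . . .
  . . . . . . . . .
  . . . . . . . . .
  . . . . . . . . .
  . . . . . . . . .
  . . . . . . . . .
  . . . . . . . . .

Result: 0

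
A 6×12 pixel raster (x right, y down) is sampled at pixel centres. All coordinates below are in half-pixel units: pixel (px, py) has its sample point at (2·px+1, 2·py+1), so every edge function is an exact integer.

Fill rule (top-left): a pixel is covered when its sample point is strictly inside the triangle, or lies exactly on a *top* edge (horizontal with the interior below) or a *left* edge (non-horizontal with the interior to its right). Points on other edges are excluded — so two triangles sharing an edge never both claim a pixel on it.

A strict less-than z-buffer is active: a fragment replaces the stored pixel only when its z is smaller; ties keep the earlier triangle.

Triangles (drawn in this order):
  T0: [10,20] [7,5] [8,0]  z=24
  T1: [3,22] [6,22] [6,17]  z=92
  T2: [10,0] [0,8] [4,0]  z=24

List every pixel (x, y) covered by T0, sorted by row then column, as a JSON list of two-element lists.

T0:
  2·area = 30
  edge (10, 20)→(7, 5): d=(-3,-15) top-left  bias=+0
  edge (7, 5)→(8, 0): d=(1,-5) top-left  bias=+0
  edge (8, 0)→(10, 20): d=(2,20) right/bottom  bias=-1
    (3,2)@(7, 5): e=[0,0,30] → █  [on edge]
    (4,2)@(9, 5): e=[30,10,-10] → ·
    (3,3)@(7, 7): e=[-6,2,34] → ·
    (4,5)@(9, 11): e=[12,16,2] → █
    (5,5)@(11, 11): e=[42,26,-38] → ·
    (4,6)@(9, 13): e=[6,18,6] → █
    (5,6)@(11, 13): e=[36,28,-34] → ·
    (2,7)@(5, 15): e=[-60,0,90] → ·  [on edge]
    (4,7)@(9, 15): e=[0,20,10] → █  [on edge]
    (5,7)@(11, 15): e=[30,30,-30] → ·
    (4,8)@(9, 17): e=[-6,22,14] → ·
  covered (4 px):
    · · · · · ·
    · · · · · ·
    · · · █ · ·
    · · · · · ·
    · · · · · ·
    · · · · █ ·
    · · · · █ ·
    · · · · █ ·
    · · · · · ·
    · · · · · ·
    · · · · · ·
    · · · · · ·
T1:
  2·area = 15  (B↔C swapped to make it positive)
  edge (3, 22)→(6, 17): d=(3,-5) top-left  bias=+0
  edge (6, 17)→(6, 22): d=(0,5) right/bottom  bias=-1
  edge (6, 22)→(3, 22): d=(-3,0) right/bottom  bias=-1
    (2,9)@(5, 19): e=[1,5,9] → █
    (3,9)@(7, 19): e=[11,-5,9] → ·
    (2,10)@(5, 21): e=[7,5,3] → █
    (3,10)@(7, 21): e=[17,-5,3] → ·
    (2,11)@(5, 23): e=[13,5,-3] → ·
  covered (2 px):
    · · · · · ·
    · · · · · ·
    · · · · · ·
    · · · · · ·
    · · · · · ·
    · · · · · ·
    · · · · · ·
    · · · · · ·
    · · · · · ·
    · · █ · · ·
    · · █ · · ·
    · · · · · ·
T2:
  2·area = 48
  edge (10, 0)→(0, 8): d=(-10,8) right/bottom  bias=-1
  edge (0, 8)→(4, 0): d=(4,-8) top-left  bias=+0
  edge (4, 0)→(10, 0): d=(6,0) top-left  bias=+0
    (2,0)@(5, 1): e=[30,12,6] → █
    (3,0)@(7, 1): e=[14,28,6] → █
    (4,0)@(9, 1): e=[-2,44,6] → ·
    (1,1)@(3, 3): e=[26,4,18] → █
    (3,1)@(7, 3): e=[-6,36,18] → ·
    (1,2)@(3, 5): e=[6,12,30] → █
    (2,2)@(5, 5): e=[-10,28,30] → ·
    (0,3)@(1, 7): e=[2,4,42] → █
    (1,3)@(3, 7): e=[-14,20,42] → ·
    (0,4)@(1, 9): e=[-18,12,54] → ·
  covered (6 px):
    · · █ █ · ·
    · █ █ · · ·
    · █ · · · ·
    █ · · · · ·
    · · · · · ·
    · · · · · ·
    · · · · · ·
    · · · · · ·
    · · · · · ·
    · · · · · ·
    · · · · · ·
    · · · · · ·

Answer: [[3,2],[4,5],[4,6],[4,7]]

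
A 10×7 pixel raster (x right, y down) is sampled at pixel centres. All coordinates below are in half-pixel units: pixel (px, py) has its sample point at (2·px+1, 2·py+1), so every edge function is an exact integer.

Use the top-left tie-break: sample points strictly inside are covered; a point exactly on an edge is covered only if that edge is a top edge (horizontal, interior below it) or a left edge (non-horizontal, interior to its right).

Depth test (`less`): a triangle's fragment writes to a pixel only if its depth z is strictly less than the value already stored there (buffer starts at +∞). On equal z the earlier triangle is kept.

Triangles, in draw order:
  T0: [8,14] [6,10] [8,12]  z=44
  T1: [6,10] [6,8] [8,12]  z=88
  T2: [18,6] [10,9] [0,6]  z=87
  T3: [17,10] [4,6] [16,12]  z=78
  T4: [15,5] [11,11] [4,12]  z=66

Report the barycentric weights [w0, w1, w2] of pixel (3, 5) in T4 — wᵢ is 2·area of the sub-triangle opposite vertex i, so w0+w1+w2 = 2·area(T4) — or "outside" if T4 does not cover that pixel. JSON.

T0:
  2·area = 4
  edge (8, 14)→(6, 10): d=(-2,-4) top-left  bias=+0
  edge (6, 10)→(8, 12): d=(2,2) right/bottom  bias=-1
  edge (8, 12)→(8, 14): d=(0,2) right/bottom  bias=-1
    (0,2)@(1, 5): e=[-10,0,14] → .  [on edge]
    (1,3)@(3, 7): e=[-6,0,10] → .  [on edge]
    (2,4)@(5, 9): e=[-2,0,6] → .  [on edge]
    (3,5)@(7, 11): e=[2,0,2] → .  [on edge]
    (4,6)@(9, 13): e=[6,0,-2] → .  [on edge]
  covered (0 px):
    . . . . . . . . . .
    . . . . . . . . . .
    . . . . . . . . . .
    . . . . . . . . . .
    . . . . . . . . . .
    . . . . . . . . . .
    . . . . . . . . . .
T1:
  2·area = 4
  edge (6, 10)→(6, 8): d=(0,-2) top-left  bias=+0
  edge (6, 8)→(8, 12): d=(2,4) right/bottom  bias=-1
  edge (8, 12)→(6, 10): d=(-2,-2) top-left  bias=+0
    (0,2)@(1, 5): e=[-10,14,0] → .  [on edge]
    (1,3)@(3, 7): e=[-6,10,0] → .  [on edge]
    (2,4)@(5, 9): e=[-2,6,0] → .  [on edge]
    (3,5)@(7, 11): e=[2,2,0] → X  [on edge]
    (4,5)@(9, 11): e=[6,-6,4] → .
    (3,6)@(7, 13): e=[2,6,-4] → .
    (4,6)@(9, 13): e=[6,-2,0] → .  [on edge]
  covered (1 px):
    . . . . . . . . . .
    . . . . . . . . . .
    . . . . . . . . . .
    . . . . . . . . . .
    . . . . . . . . . .
    . . . X . . . . . .
    . . . . . . . . . .
T2:
  2·area = 54
  edge (18, 6)→(10, 9): d=(-8,3) right/bottom  bias=-1
  edge (10, 9)→(0, 6): d=(-10,-3) top-left  bias=+0
  edge (0, 6)→(18, 6): d=(18,0) top-left  bias=+0
    (2,3)@(5, 7): e=[31,5,18] → X
    (3,3)@(7, 7): e=[25,11,18] → X
    (4,3)@(9, 7): e=[19,17,18] → X
    (5,3)@(11, 7): e=[13,23,18] → X
    (6,3)@(13, 7): e=[7,29,18] → X
    (7,3)@(15, 7): e=[1,35,18] → X
    (8,3)@(17, 7): e=[-5,41,18] → .
    (2,4)@(5, 9): e=[15,-15,54] → .
    (3,4)@(7, 9): e=[9,-9,54] → .
    (4,4)@(9, 9): e=[3,-3,54] → .
    (5,4)@(11, 9): e=[-3,3,54] → .
    (6,4)@(13, 9): e=[-9,9,54] → .
  covered (6 px):
    . . . . . . . . . .
    . . . . . . . . . .
    . . . . . . . . . .
    . . X X X X X X . .
    . . . . . . . . . .
    . . . . . . . . . .
    . . . . . . . . . .
T3:
  2·area = 30  (B↔C swapped to make it positive)
  edge (17, 10)→(16, 12): d=(-1,2) right/bottom  bias=-1
  edge (16, 12)→(4, 6): d=(-12,-6) top-left  bias=+0
  edge (4, 6)→(17, 10): d=(13,4) right/bottom  bias=-1
    (3,3)@(7, 7): e=[23,6,1] → X
    (4,3)@(9, 7): e=[19,18,-7] → .
    (3,4)@(7, 9): e=[21,-18,27] → .
    (5,4)@(11, 9): e=[13,6,11] → X
    (6,4)@(13, 9): e=[9,18,3] → X
    (7,4)@(15, 9): e=[5,30,-5] → .
    (5,5)@(11, 11): e=[11,-18,37] → .
    (6,5)@(13, 11): e=[7,-6,29] → .
    (7,5)@(15, 11): e=[3,6,21] → X
    (8,5)@(17, 11): e=[-1,18,13] → .
    (7,6)@(15, 13): e=[1,-18,47] → .
  covered (4 px):
    . . . . . . . . . .
    . . . . . . . . . .
    . . . . . . . . . .
    . . . X . . . . . .
    . . . . . X X . . .
    . . . . . . . X . .
    . . . . . . . . . .
T4:
  2·area = 38
  edge (15, 5)→(11, 11): d=(-4,6) right/bottom  bias=-1
  edge (11, 11)→(4, 12): d=(-7,1) right/bottom  bias=-1
  edge (4, 12)→(15, 5): d=(11,-7) top-left  bias=+0
    (7,2)@(15, 5): e=[0,38,0] → .  [on edge]
    (6,3)@(13, 7): e=[4,26,8] → X
    (7,3)@(15, 7): e=[-8,24,22] → .
    (4,4)@(9, 9): e=[20,16,2] → X
    (5,4)@(11, 9): e=[8,14,16] → X
    (6,4)@(13, 9): e=[-4,12,30] → .
    (3,5)@(7, 11): e=[24,4,10] → X
    (5,5)@(11, 11): e=[0,0,38] → .  [on edge]
    (3,6)@(7, 13): e=[16,-10,32] → .
    (4,6)@(9, 13): e=[4,-12,46] → .
  covered (5 px):
    . . . . . . . . . .
    . . . . . . . . . .
    . . . . . . . . . .
    . . . . . . X . . .
    . . . . X X . . . .
    . . . X X . . . . .
    . . . . . . . . . .

Final: [4,10,24]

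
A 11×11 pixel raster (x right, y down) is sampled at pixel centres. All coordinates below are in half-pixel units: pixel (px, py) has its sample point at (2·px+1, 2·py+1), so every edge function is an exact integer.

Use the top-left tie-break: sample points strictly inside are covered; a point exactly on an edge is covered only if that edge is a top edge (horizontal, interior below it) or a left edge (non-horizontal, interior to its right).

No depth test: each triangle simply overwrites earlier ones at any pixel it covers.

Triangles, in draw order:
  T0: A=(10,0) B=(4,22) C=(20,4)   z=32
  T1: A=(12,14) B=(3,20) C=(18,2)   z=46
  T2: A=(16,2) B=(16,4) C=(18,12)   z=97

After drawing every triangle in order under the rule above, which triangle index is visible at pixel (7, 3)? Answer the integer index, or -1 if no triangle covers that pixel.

T0:
  2·area = 244  (B↔C swapped to make it positive)
  edge (10, 0)→(20, 4): d=(10,4) right/bottom  bias=-1
  edge (20, 4)→(4, 22): d=(-16,18) right/bottom  bias=-1
  edge (4, 22)→(10, 0): d=(6,-22) top-left  bias=+0
    (5,0)@(11, 1): e=[6,210,28] → #
    (6,0)@(13, 1): e=[-2,174,72] → ·
    (5,1)@(11, 3): e=[26,178,40] → #
    (6,1)@(13, 3): e=[18,142,84] → #
    (7,1)@(15, 3): e=[10,106,128] → #
    (8,1)@(17, 3): e=[2,70,172] → #
    (9,1)@(19, 3): e=[-6,34,216] → ·
    (4,2)@(9, 5): e=[54,182,8] → #
    (9,2)@(19, 5): e=[14,2,228] → #
    (10,2)@(21, 5): e=[6,-34,272] → ·
    (4,3)@(9, 7): e=[74,150,20] → #
    (9,3)@(19, 7): e=[34,-30,240] → ·
    (3,5)@(7, 11): e=[122,122,0] → #  [on edge]
  covered (31 px):
    · · · · · # · · · · ·
    · · · · · # # # # · ·
    · · · · # # # # # # ·
    · · · · # # # # # · ·
    · · · · # # # # · · ·
    · · · # # # # · · · ·
    · · · # # # · · · · ·
    · · · # # · · · · · ·
    · · · # · · · · · · ·
    · · # · · · · · · · ·
    · · · · · · · · · · ·
T1:
  2·area = 72
  edge (12, 14)→(3, 20): d=(-9,6) right/bottom  bias=-1
  edge (3, 20)→(18, 2): d=(15,-18) top-left  bias=+0
  edge (18, 2)→(12, 14): d=(-6,12) right/bottom  bias=-1
    (7,3)@(15, 7): e=[45,21,6] → #
    (8,3)@(17, 7): e=[33,57,-18] → ·
    (6,4)@(13, 9): e=[39,15,18] → #
    (7,4)@(15, 9): e=[27,51,-6] → ·
    (5,5)@(11, 11): e=[33,9,30] → #
    (7,5)@(15, 11): e=[9,81,-18] → ·
    (4,6)@(9, 13): e=[27,3,42] → #
    (6,6)@(13, 13): e=[3,75,-6] → ·
    (4,7)@(9, 15): e=[9,33,30] → #
    (5,7)@(11, 15): e=[-3,69,6] → ·
    (3,8)@(7, 17): e=[3,27,42] → #
    (4,8)@(9, 17): e=[-9,63,18] → ·
  covered (8 px):
    · · · · · · · · · · ·
    · · · · · · · · · · ·
    · · · · · · · · · · ·
    · · · · · · · # · · ·
    · · · · · · # · · · ·
    · · · · · # # · · · ·
    · · · · # # · · · · ·
    · · · · # · · · · · ·
    · · · # · · · · · · ·
    · · · · · · · · · · ·
    · · · · · · · · · · ·
T2:
  2·area = 4  (B↔C swapped to make it positive)
  edge (16, 2)→(18, 12): d=(2,10) right/bottom  bias=-1
  edge (18, 12)→(16, 4): d=(-2,-8) top-left  bias=+0
  edge (16, 4)→(16, 2): d=(0,-2) top-left  bias=+0
    (8,3)@(17, 7): e=[0,2,2] → ·  [on edge]
    (9,8)@(19, 17): e=[0,-2,6] → ·  [on edge]
  covered (0 px):
    · · · · · · · · · · ·
    · · · · · · · · · · ·
    · · · · · · · · · · ·
    · · · · · · · · · · ·
    · · · · · · · · · · ·
    · · · · · · · · · · ·
    · · · · · · · · · · ·
    · · · · · · · · · · ·
    · · · · · · · · · · ·
    · · · · · · · · · · ·
    · · · · · · · · · · ·

Z-buffer (winner per pixel, '.' = empty):
  . . . . . 0 . . . . .
  . . . . . 0 0 0 0 . .
  . . . . 0 0 0 0 0 0 .
  . . . . 0 0 0 1 0 . .
  . . . . 0 0 1 0 . . .
  . . . 0 0 1 1 . . . .
  . . . 0 1 1 . . . . .
  . . . 0 1 . . . . . .
  . . . 1 . . . . . . .
  . . 0 . . . . . . . .
  . . . . . . . . . . .

Result: 1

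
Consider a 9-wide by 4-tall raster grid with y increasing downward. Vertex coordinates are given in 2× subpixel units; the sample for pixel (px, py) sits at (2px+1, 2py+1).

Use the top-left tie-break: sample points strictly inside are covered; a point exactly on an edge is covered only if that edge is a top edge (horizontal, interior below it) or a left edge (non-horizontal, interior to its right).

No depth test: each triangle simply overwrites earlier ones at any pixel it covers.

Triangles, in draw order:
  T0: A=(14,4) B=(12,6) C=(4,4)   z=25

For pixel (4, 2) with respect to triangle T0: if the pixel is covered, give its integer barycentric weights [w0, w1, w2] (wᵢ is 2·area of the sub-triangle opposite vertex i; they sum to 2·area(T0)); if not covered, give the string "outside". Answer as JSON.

T0:
  2·area = 20
  edge (14, 4)→(12, 6): d=(-2,2) right/bottom  bias=-1
  edge (12, 6)→(4, 4): d=(-8,-2) top-left  bias=+0
  edge (4, 4)→(14, 4): d=(10,0) top-left  bias=+0
    (8,0)@(17, 1): e=[0,50,-30] → ·  [on edge]
    (7,1)@(15, 3): e=[0,30,-10] → ·  [on edge]
    (4,2)@(9, 5): e=[8,2,10] → █
    (5,2)@(11, 5): e=[4,6,10] → █
    (6,2)@(13, 5): e=[0,10,10] → ·  [on edge]
    (4,3)@(9, 7): e=[4,-14,30] → ·
    (5,3)@(11, 7): e=[0,-10,30] → ·  [on edge]
  covered (2 px):
    · · · · · · · · ·
    · · · · · · · · ·
    · · · · █ █ · · ·
    · · · · · · · · ·

Final: [2,10,8]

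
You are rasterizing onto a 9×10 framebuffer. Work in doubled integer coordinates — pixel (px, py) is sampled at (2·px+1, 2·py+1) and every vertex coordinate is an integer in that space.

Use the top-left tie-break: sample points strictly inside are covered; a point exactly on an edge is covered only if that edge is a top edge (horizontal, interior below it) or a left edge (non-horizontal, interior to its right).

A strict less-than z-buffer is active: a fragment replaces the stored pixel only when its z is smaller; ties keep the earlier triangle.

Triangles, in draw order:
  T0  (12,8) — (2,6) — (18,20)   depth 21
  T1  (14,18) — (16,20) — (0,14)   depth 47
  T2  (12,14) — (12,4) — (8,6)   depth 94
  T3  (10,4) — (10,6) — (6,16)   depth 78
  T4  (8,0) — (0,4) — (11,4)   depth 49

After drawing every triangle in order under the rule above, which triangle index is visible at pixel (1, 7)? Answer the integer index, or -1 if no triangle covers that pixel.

T0:
  2·area = 108  (B↔C swapped to make it positive)
  edge (12, 8)→(18, 20): d=(6,12) right/bottom  bias=-1
  edge (18, 20)→(2, 6): d=(-16,-14) top-left  bias=+0
  edge (2, 6)→(12, 8): d=(10,2) right/bottom  bias=-1
    (2,3)@(5, 7): e=[78,26,4] → █
    (3,3)@(7, 7): e=[54,54,0] → ·  [on edge]
    (2,4)@(5, 9): e=[90,-6,24] → ·
    (3,4)@(7, 9): e=[66,22,20] → █
    (4,4)@(9, 9): e=[42,50,16] → █
    (5,4)@(11, 9): e=[18,78,12] → █
    (6,4)@(13, 9): e=[-6,106,8] → ·
    (8,4)@(17, 9): e=[-54,162,0] → ·  [on edge]
    (3,5)@(7, 11): e=[78,-10,40] → ·
    (4,5)@(9, 11): e=[54,18,36] → █
    (6,5)@(13, 11): e=[6,74,28] → █
    (7,5)@(15, 11): e=[-18,102,24] → ·
  covered (13 px):
    · · · · · · · · ·
    · · · · · · · · ·
    · · · · · · · · ·
    · · █ · · · · · ·
    · · · █ █ █ · · ·
    · · · · █ █ █ · ·
    · · · · · █ █ · ·
    · · · · · · █ █ ·
    · · · · · · · █ ·
    · · · · · · · · █
T1:
  2·area = 20
  edge (14, 18)→(16, 20): d=(2,2) right/bottom  bias=-1
  edge (16, 20)→(0, 14): d=(-16,-6) top-left  bias=+0
  edge (0, 14)→(14, 18): d=(14,4) right/bottom  bias=-1
    (0,2)@(1, 5): e=[0,150,-130] → ·  [on edge]
    (1,3)@(3, 7): e=[0,130,-110] → ·  [on edge]
    (2,4)@(5, 9): e=[0,110,-90] → ·  [on edge]
    (3,5)@(7, 11): e=[0,90,-70] → ·  [on edge]
    (4,6)@(9, 13): e=[0,70,-50] → ·  [on edge]
    (1,7)@(3, 15): e=[16,2,2] → █
    (2,7)@(5, 15): e=[12,14,-6] → ·
    (5,7)@(11, 15): e=[0,50,-30] → ·  [on edge]
    (1,8)@(3, 17): e=[20,-30,30] → ·
    (4,8)@(9, 17): e=[8,6,6] → █
    (5,8)@(11, 17): e=[4,18,-2] → ·
    (6,8)@(13, 17): e=[0,30,-10] → ·  [on edge]
    (7,9)@(15, 19): e=[0,10,10] → ·  [on edge]
  covered (2 px):
    · · · · · · · · ·
    · · · · · · · · ·
    · · · · · · · · ·
    · · · · · · · · ·
    · · · · · · · · ·
    · · · · · · · · ·
    · · · · · · · · ·
    · █ · · · · · · ·
    · · · · █ · · · ·
    · · · · · · · · ·
T2:
  2·area = 40  (B↔C swapped to make it positive)
  edge (12, 14)→(8, 6): d=(-4,-8) top-left  bias=+0
  edge (8, 6)→(12, 4): d=(4,-2) top-left  bias=+0
  edge (12, 4)→(12, 14): d=(0,10) right/bottom  bias=-1
    (5,2)@(11, 5): e=[28,2,10] → █
    (6,2)@(13, 5): e=[44,6,-10] → ·
    (4,3)@(9, 7): e=[4,6,30] → █
    (6,3)@(13, 7): e=[36,14,-10] → ·
    (4,4)@(9, 9): e=[-4,14,30] → ·
    (5,4)@(11, 9): e=[12,18,10] → █
    (6,4)@(13, 9): e=[28,22,-10] → ·
    (5,5)@(11, 11): e=[4,26,10] → █
    (6,5)@(13, 11): e=[20,30,-10] → ·
    (5,6)@(11, 13): e=[-4,34,10] → ·
  covered (5 px):
    · · · · · · · · ·
    · · · · · · · · ·
    · · · · · █ · · ·
    · · · · █ █ · · ·
    · · · · · █ · · ·
    · · · · · █ · · ·
    · · · · · · · · ·
    · · · · · · · · ·
    · · · · · · · · ·
    · · · · · · · · ·
T3:
  2·area = 8
  edge (10, 4)→(10, 6): d=(0,2) right/bottom  bias=-1
  edge (10, 6)→(6, 16): d=(-4,10) right/bottom  bias=-1
  edge (6, 16)→(10, 4): d=(4,-12) top-left  bias=+0
    (5,0)@(11, 1): e=[-2,10,0] → ·  [on edge]
    (4,3)@(9, 7): e=[2,6,0] → █  [on edge]
    (5,3)@(11, 7): e=[-2,-14,24] → ·
    (4,4)@(9, 9): e=[2,-2,8] → ·
    (3,6)@(7, 13): e=[6,2,0] → █  [on edge]
    (4,6)@(9, 13): e=[2,-18,24] → ·
    (3,7)@(7, 15): e=[6,-6,8] → ·
    (2,9)@(5, 19): e=[10,-2,0] → ·  [on edge]
  covered (2 px):
    · · · · · · · · ·
    · · · · · · · · ·
    · · · · · · · · ·
    · · · · █ · · · ·
    · · · · · · · · ·
    · · · · · · · · ·
    · · · █ · · · · ·
    · · · · · · · · ·
    · · · · · · · · ·
    · · · · · · · · ·
T4:
  2·area = 44  (B↔C swapped to make it positive)
  edge (8, 0)→(11, 4): d=(3,4) right/bottom  bias=-1
  edge (11, 4)→(0, 4): d=(-11,0) right/bottom  bias=-1
  edge (0, 4)→(8, 0): d=(8,-4) top-left  bias=+0
    (3,0)@(7, 1): e=[7,33,4] → █
    (4,0)@(9, 1): e=[-1,33,12] → ·
    (1,1)@(3, 3): e=[29,11,4] → █
    (2,1)@(5, 3): e=[21,11,12] → █
    (4,1)@(9, 3): e=[5,11,28] → █
    (5,1)@(11, 3): e=[-3,11,36] → ·
    (1,2)@(3, 5): e=[35,-11,20] → ·
    (2,2)@(5, 5): e=[27,-11,28] → ·
    (3,2)@(7, 5): e=[19,-11,36] → ·
    (4,2)@(9, 5): e=[11,-11,44] → ·
  covered (5 px):
    · · · █ · · · · ·
    · █ █ █ █ · · · ·
    · · · · · · · · ·
    · · · · · · · · ·
    · · · · · · · · ·
    · · · · · · · · ·
    · · · · · · · · ·
    · · · · · · · · ·
    · · · · · · · · ·
    · · · · · · · · ·

Z-buffer (winner per pixel, '.' = empty):
  . . . 4 . . . . .
  . 4 4 4 4 . . . .
  . . . . . 2 . . .
  . . 0 . 3 2 . . .
  . . . 0 0 0 . . .
  . . . . 0 0 0 . .
  . . . 3 . 0 0 . .
  . 1 . . . . 0 0 .
  . . . . 1 . . 0 .
  . . . . . . . . 0

Answer: 1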